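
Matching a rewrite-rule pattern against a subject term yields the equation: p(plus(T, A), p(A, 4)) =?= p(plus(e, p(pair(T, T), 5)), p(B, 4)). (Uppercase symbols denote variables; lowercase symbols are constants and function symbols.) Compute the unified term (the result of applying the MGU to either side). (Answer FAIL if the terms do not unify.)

Decompose p/2: plus(T, A) =?= plus(e, p(pair(T, T), 5)),  p(A, 4) =?= p(B, 4).
Decompose plus/2: T =?= e,  A =?= p(pair(T, T), 5).
Bind T := e; substituting into the one remaining equation that mentions T gives: A =?= p(pair(e, e), 5).
Bind A := p(pair(e, e), 5); substituting into the remaining equation gives: p(p(pair(e, e), 5), 4) =?= p(B, 4).
Decompose p/2: p(pair(e, e), 5) =?= B,  4 =?= 4.
Bind B := p(pair(e, e), 5); no other remaining equation mentions B.
Delete trivial equation 4 =?= 4.
Applying the MGU to either side gives p(plus(e, p(pair(e, e), 5)), p(p(pair(e, e), 5), 4)).

p(plus(e, p(pair(e, e), 5)), p(p(pair(e, e), 5), 4))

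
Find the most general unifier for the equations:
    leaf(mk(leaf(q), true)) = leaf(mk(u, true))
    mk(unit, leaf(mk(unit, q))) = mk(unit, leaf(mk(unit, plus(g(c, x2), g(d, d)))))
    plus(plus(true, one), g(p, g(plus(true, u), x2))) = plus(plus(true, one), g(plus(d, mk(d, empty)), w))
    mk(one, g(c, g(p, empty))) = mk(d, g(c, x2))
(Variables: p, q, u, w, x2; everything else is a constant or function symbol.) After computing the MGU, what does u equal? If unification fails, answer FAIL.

Decompose leaf/1: mk(leaf(q), true) = mk(u, true).
Decompose mk/2: leaf(q) = u,  true = true.
Bind u := leaf(q); substituting into the one remaining equation that mentions u gives: plus(plus(true, one), g(p, g(plus(true, leaf(q)), x2))) = plus(plus(true, one), g(plus(d, mk(d, empty)), w)).
Delete trivial equation true = true.
Decompose mk/2: unit = unit,  leaf(mk(unit, q)) = leaf(mk(unit, plus(g(c, x2), g(d, d)))).
Delete trivial equation unit = unit.
Decompose leaf/1: mk(unit, q) = mk(unit, plus(g(c, x2), g(d, d))).
Decompose mk/2: unit = unit,  q = plus(g(c, x2), g(d, d)).
Delete trivial equation unit = unit.
Bind q := plus(g(c, x2), g(d, d)); substituting into the one remaining equation that mentions q gives: plus(plus(true, one), g(p, g(plus(true, leaf(plus(g(c, x2), g(d, d)))), x2))) = plus(plus(true, one), g(plus(d, mk(d, empty)), w)). Substituting into the earlier binding gives u := leaf(plus(g(c, x2), g(d, d))).
Decompose plus/2: plus(true, one) = plus(true, one),  g(p, g(plus(true, leaf(plus(g(c, x2), g(d, d)))), x2)) = g(plus(d, mk(d, empty)), w).
Delete trivial equation plus(true, one) = plus(true, one).
Decompose g/2: p = plus(d, mk(d, empty)),  g(plus(true, leaf(plus(g(c, x2), g(d, d)))), x2) = w.
Bind p := plus(d, mk(d, empty)); substituting into the one remaining equation that mentions p gives: mk(one, g(c, g(plus(d, mk(d, empty)), empty))) = mk(d, g(c, x2)).
Bind w := g(plus(true, leaf(plus(g(c, x2), g(d, d)))), x2); no other remaining equation mentions w.
Decompose mk/2: one = d,  g(c, g(plus(d, mk(d, empty)), empty)) = g(c, x2).
Clash: constants one and d differ; no unifier exists.

FAIL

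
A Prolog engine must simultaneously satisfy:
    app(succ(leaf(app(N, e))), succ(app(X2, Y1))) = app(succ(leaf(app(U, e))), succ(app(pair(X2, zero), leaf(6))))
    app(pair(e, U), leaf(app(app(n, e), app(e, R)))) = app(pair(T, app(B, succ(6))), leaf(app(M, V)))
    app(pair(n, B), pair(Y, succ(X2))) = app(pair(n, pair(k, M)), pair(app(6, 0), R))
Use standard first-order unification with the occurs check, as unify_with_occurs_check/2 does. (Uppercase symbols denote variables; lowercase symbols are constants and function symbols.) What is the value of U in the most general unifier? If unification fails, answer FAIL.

FAIL

Decompose app/2: succ(leaf(app(N, e))) = succ(leaf(app(U, e))),  succ(app(X2, Y1)) = succ(app(pair(X2, zero), leaf(6))).
Decompose succ/1: leaf(app(N, e)) = leaf(app(U, e)).
Decompose leaf/1: app(N, e) = app(U, e).
Decompose app/2: N = U,  e = e.
Bind N := U; no other remaining equation mentions N.
Delete trivial equation e = e.
Decompose succ/1: app(X2, Y1) = app(pair(X2, zero), leaf(6)).
Decompose app/2: X2 = pair(X2, zero),  Y1 = leaf(6).
Occurs check fails: X2 occurs in pair(X2, zero); the equation X2 = pair(X2, zero) has no finite solution.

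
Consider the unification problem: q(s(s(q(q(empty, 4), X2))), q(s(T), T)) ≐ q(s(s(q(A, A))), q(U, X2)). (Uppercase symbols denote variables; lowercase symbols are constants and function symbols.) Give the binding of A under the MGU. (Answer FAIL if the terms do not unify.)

Decompose q/2: s(s(q(q(empty, 4), X2))) ≐ s(s(q(A, A))),  q(s(T), T) ≐ q(U, X2).
Decompose s/1: s(q(q(empty, 4), X2)) ≐ s(q(A, A)).
Decompose s/1: q(q(empty, 4), X2) ≐ q(A, A).
Decompose q/2: q(empty, 4) ≐ A,  X2 ≐ A.
Bind A := q(empty, 4); substituting into the one remaining equation that mentions A gives: X2 ≐ q(empty, 4).
Bind X2 := q(empty, 4); substituting into the remaining equation gives: q(s(T), T) ≐ q(U, q(empty, 4)).
Decompose q/2: s(T) ≐ U,  T ≐ q(empty, 4).
Bind U := s(T); no other remaining equation mentions U.
Bind T := q(empty, 4). Substituting into the earlier binding gives U := s(q(empty, 4)).
MGU = { A -> q(empty, 4), X2 -> q(empty, 4), U -> s(q(empty, 4)), T -> q(empty, 4) }, so A -> q(empty, 4).

q(empty, 4)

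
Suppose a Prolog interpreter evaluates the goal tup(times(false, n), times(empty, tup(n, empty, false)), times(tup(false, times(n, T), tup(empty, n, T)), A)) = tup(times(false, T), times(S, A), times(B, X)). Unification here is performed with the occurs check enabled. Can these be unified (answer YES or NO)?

YES

Decompose tup/3: times(false, n) = times(false, T),  times(empty, tup(n, empty, false)) = times(S, A),  times(tup(false, times(n, T), tup(empty, n, T)), A) = times(B, X).
Decompose times/2: false = false,  n = T.
Delete trivial equation false = false.
Bind T := n; substituting into the one remaining equation that mentions T gives: times(tup(false, times(n, n), tup(empty, n, n)), A) = times(B, X).
Decompose times/2: empty = S,  tup(n, empty, false) = A.
Bind S := empty; no other remaining equation mentions S.
Bind A := tup(n, empty, false); substituting into the remaining equation gives: times(tup(false, times(n, n), tup(empty, n, n)), tup(n, empty, false)) = times(B, X).
Decompose times/2: tup(false, times(n, n), tup(empty, n, n)) = B,  tup(n, empty, false) = X.
Bind B := tup(false, times(n, n), tup(empty, n, n)); no other remaining equation mentions B.
Bind X := tup(n, empty, false).
No equations remain and no clash or occurs-check failure arose, so a unifier exists.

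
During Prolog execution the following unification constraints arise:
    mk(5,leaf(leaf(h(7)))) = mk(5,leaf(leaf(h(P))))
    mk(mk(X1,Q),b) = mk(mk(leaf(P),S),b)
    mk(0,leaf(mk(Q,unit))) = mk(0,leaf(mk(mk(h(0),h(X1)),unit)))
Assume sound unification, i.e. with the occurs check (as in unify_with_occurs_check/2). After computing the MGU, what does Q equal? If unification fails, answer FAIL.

Decompose mk/2: 5 = 5,  leaf(leaf(h(7))) = leaf(leaf(h(P))).
Delete trivial equation 5 = 5.
Decompose leaf/1: leaf(h(7)) = leaf(h(P)).
Decompose leaf/1: h(7) = h(P).
Decompose h/1: 7 = P.
Bind P := 7; substituting into the one remaining equation that mentions P gives: mk(mk(X1,Q),b) = mk(mk(leaf(7),S),b).
Decompose mk/2: mk(X1,Q) = mk(leaf(7),S),  b = b.
Decompose mk/2: X1 = leaf(7),  Q = S.
Bind X1 := leaf(7); substituting into the one remaining equation that mentions X1 gives: mk(0,leaf(mk(Q,unit))) = mk(0,leaf(mk(mk(h(0),h(leaf(7))),unit))).
Bind Q := S; substituting into the one remaining equation that mentions Q gives: mk(0,leaf(mk(S,unit))) = mk(0,leaf(mk(mk(h(0),h(leaf(7))),unit))).
Delete trivial equation b = b.
Decompose mk/2: 0 = 0,  leaf(mk(S,unit)) = leaf(mk(mk(h(0),h(leaf(7))),unit)).
Delete trivial equation 0 = 0.
Decompose leaf/1: mk(S,unit) = mk(mk(h(0),h(leaf(7))),unit).
Decompose mk/2: S = mk(h(0),h(leaf(7))),  unit = unit.
Bind S := mk(h(0),h(leaf(7))); no other remaining equation mentions S. Substituting into the earlier binding gives Q := mk(h(0),h(leaf(7))).
Delete trivial equation unit = unit.
MGU = { P -> 7, X1 -> leaf(7), Q -> mk(h(0),h(leaf(7))), S -> mk(h(0),h(leaf(7))) }, so Q -> mk(h(0),h(leaf(7))).

mk(h(0),h(leaf(7)))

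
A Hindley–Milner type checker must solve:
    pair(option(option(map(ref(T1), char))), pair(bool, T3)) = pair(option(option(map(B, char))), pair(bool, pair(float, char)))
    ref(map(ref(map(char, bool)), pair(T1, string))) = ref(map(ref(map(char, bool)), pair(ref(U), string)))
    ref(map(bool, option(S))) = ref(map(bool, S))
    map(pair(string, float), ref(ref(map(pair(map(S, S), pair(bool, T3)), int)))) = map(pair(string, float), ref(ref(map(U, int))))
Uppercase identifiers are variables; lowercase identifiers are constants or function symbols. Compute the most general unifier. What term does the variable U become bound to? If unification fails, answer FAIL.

Decompose pair/2: option(option(map(ref(T1), char))) = option(option(map(B, char))),  pair(bool, T3) = pair(bool, pair(float, char)).
Decompose option/1: option(map(ref(T1), char)) = option(map(B, char)).
Decompose option/1: map(ref(T1), char) = map(B, char).
Decompose map/2: ref(T1) = B,  char = char.
Bind B := ref(T1); no other remaining equation mentions B.
Delete trivial equation char = char.
Decompose pair/2: bool = bool,  T3 = pair(float, char).
Delete trivial equation bool = bool.
Bind T3 := pair(float, char); substituting into the one remaining equation that mentions T3 gives: map(pair(string, float), ref(ref(map(pair(map(S, S), pair(bool, pair(float, char))), int)))) = map(pair(string, float), ref(ref(map(U, int)))).
Decompose ref/1: map(ref(map(char, bool)), pair(T1, string)) = map(ref(map(char, bool)), pair(ref(U), string)).
Decompose map/2: ref(map(char, bool)) = ref(map(char, bool)),  pair(T1, string) = pair(ref(U), string).
Delete trivial equation ref(map(char, bool)) = ref(map(char, bool)).
Decompose pair/2: T1 = ref(U),  string = string.
Bind T1 := ref(U); no other remaining equation mentions T1. Substituting into the earlier binding gives B := ref(ref(U)).
Delete trivial equation string = string.
Decompose ref/1: map(bool, option(S)) = map(bool, S).
Decompose map/2: bool = bool,  option(S) = S.
Delete trivial equation bool = bool.
Occurs check fails: S occurs in option(S); the equation S = option(S) has no finite solution.

FAIL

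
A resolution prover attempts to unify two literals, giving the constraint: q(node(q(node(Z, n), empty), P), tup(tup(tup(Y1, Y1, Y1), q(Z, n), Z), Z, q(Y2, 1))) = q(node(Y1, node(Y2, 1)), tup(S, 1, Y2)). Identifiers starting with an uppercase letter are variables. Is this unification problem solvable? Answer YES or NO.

NO

Decompose q/2: node(q(node(Z, n), empty), P) = node(Y1, node(Y2, 1)),  tup(tup(tup(Y1, Y1, Y1), q(Z, n), Z), Z, q(Y2, 1)) = tup(S, 1, Y2).
Decompose node/2: q(node(Z, n), empty) = Y1,  P = node(Y2, 1).
Bind Y1 := q(node(Z, n), empty); substituting into the one remaining equation that mentions Y1 gives: tup(tup(tup(q(node(Z, n), empty), q(node(Z, n), empty), q(node(Z, n), empty)), q(Z, n), Z), Z, q(Y2, 1)) = tup(S, 1, Y2).
Bind P := node(Y2, 1); no other remaining equation mentions P.
Decompose tup/3: tup(tup(q(node(Z, n), empty), q(node(Z, n), empty), q(node(Z, n), empty)), q(Z, n), Z) = S,  Z = 1,  q(Y2, 1) = Y2.
Bind S := tup(tup(q(node(Z, n), empty), q(node(Z, n), empty), q(node(Z, n), empty)), q(Z, n), Z); no other remaining equation mentions S.
Bind Z := 1; no other remaining equation mentions Z. Substituting into the earlier bindings gives Y1 := q(node(1, n), empty), S := tup(tup(q(node(1, n), empty), q(node(1, n), empty), q(node(1, n), empty)), q(1, n), 1).
Occurs check fails: Y2 occurs in q(Y2, 1); the equation Y2 = q(Y2, 1) has no finite solution.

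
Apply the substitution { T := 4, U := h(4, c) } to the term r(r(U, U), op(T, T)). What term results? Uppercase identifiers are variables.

r(r(h(4, c), h(4, c)), op(4, 4))

Replace each occurrence of T with 4.
Replace each occurrence of U with h(4, c).
Result: r(r(h(4, c), h(4, c)), op(4, 4)).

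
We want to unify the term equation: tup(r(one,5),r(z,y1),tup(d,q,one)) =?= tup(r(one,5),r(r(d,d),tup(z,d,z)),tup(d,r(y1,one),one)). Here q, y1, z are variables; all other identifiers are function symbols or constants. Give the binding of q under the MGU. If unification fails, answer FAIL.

r(tup(r(d,d),d,r(d,d)),one)

Decompose tup/3: r(one,5) =?= r(one,5),  r(z,y1) =?= r(r(d,d),tup(z,d,z)),  tup(d,q,one) =?= tup(d,r(y1,one),one).
Delete trivial equation r(one,5) =?= r(one,5).
Decompose r/2: z =?= r(d,d),  y1 =?= tup(z,d,z).
Bind z := r(d,d); substituting into the one remaining equation that mentions z gives: y1 =?= tup(r(d,d),d,r(d,d)).
Bind y1 := tup(r(d,d),d,r(d,d)); substituting into the remaining equation gives: tup(d,q,one) =?= tup(d,r(tup(r(d,d),d,r(d,d)),one),one).
Decompose tup/3: d =?= d,  q =?= r(tup(r(d,d),d,r(d,d)),one),  one =?= one.
Delete trivial equation d =?= d.
Bind q := r(tup(r(d,d),d,r(d,d)),one); no other remaining equation mentions q.
Delete trivial equation one =?= one.
MGU = { z := r(d,d), y1 := tup(r(d,d),d,r(d,d)), q := r(tup(r(d,d),d,r(d,d)),one) }, so q := r(tup(r(d,d),d,r(d,d)),one).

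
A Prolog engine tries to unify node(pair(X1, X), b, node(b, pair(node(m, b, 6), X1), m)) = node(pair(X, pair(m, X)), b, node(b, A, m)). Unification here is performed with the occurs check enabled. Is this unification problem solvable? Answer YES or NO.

Decompose node/3: pair(X1, X) = pair(X, pair(m, X)),  b = b,  node(b, pair(node(m, b, 6), X1), m) = node(b, A, m).
Decompose pair/2: X1 = X,  X = pair(m, X).
Bind X1 := X; substituting into the one remaining equation that mentions X1 gives: node(b, pair(node(m, b, 6), X), m) = node(b, A, m).
Occurs check fails: X occurs in pair(m, X); the equation X = pair(m, X) has no finite solution.

NO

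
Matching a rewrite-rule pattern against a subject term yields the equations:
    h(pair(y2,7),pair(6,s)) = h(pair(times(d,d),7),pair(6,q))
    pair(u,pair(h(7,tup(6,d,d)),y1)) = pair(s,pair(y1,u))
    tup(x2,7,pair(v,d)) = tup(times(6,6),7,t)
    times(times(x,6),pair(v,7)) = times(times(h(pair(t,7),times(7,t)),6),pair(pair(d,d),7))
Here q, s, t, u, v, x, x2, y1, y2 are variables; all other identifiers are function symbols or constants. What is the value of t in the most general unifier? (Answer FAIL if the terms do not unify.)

Decompose h/2: pair(y2,7) = pair(times(d,d),7),  pair(6,s) = pair(6,q).
Decompose pair/2: y2 = times(d,d),  7 = 7.
Bind y2 := times(d,d); no other remaining equation mentions y2.
Delete trivial equation 7 = 7.
Decompose pair/2: 6 = 6,  s = q.
Delete trivial equation 6 = 6.
Bind s := q; substituting into the one remaining equation that mentions s gives: pair(u,pair(h(7,tup(6,d,d)),y1)) = pair(q,pair(y1,u)).
Decompose pair/2: u = q,  pair(h(7,tup(6,d,d)),y1) = pair(y1,u).
Bind u := q; substituting into the one remaining equation that mentions u gives: pair(h(7,tup(6,d,d)),y1) = pair(y1,q).
Decompose pair/2: h(7,tup(6,d,d)) = y1,  y1 = q.
Bind y1 := h(7,tup(6,d,d)); substituting into the one remaining equation that mentions y1 gives: h(7,tup(6,d,d)) = q.
Bind q := h(7,tup(6,d,d)); no other remaining equation mentions q. Substituting into the earlier bindings gives s := h(7,tup(6,d,d)), u := h(7,tup(6,d,d)).
Decompose tup/3: x2 = times(6,6),  7 = 7,  pair(v,d) = t.
Bind x2 := times(6,6); no other remaining equation mentions x2.
Delete trivial equation 7 = 7.
Bind t := pair(v,d); substituting into the remaining equation gives: times(times(x,6),pair(v,7)) = times(times(h(pair(pair(v,d),7),times(7,pair(v,d))),6),pair(pair(d,d),7)).
Decompose times/2: times(x,6) = times(h(pair(pair(v,d),7),times(7,pair(v,d))),6),  pair(v,7) = pair(pair(d,d),7).
Decompose times/2: x = h(pair(pair(v,d),7),times(7,pair(v,d))),  6 = 6.
Bind x := h(pair(pair(v,d),7),times(7,pair(v,d))); no other remaining equation mentions x.
Delete trivial equation 6 = 6.
Decompose pair/2: v = pair(d,d),  7 = 7.
Bind v := pair(d,d); no other remaining equation mentions v. Substituting into the earlier bindings gives t := pair(pair(d,d),d), x := h(pair(pair(pair(d,d),d),7),times(7,pair(pair(d,d),d))).
Delete trivial equation 7 = 7.
MGU = { y2 ↦ times(d,d), s ↦ h(7,tup(6,d,d)), u ↦ h(7,tup(6,d,d)), y1 ↦ h(7,tup(6,d,d)), q ↦ h(7,tup(6,d,d)), x2 ↦ times(6,6), t ↦ pair(pair(d,d),d), x ↦ h(pair(pair(pair(d,d),d),7),times(7,pair(pair(d,d),d))), v ↦ pair(d,d) }, so t ↦ pair(pair(d,d),d).

pair(pair(d,d),d)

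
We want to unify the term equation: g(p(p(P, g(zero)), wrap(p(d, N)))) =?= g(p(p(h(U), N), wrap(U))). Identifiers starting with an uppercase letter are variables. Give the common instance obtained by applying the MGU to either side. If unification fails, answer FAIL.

g(p(p(h(p(d, g(zero))), g(zero)), wrap(p(d, g(zero)))))

Decompose g/1: p(p(P, g(zero)), wrap(p(d, N))) =?= p(p(h(U), N), wrap(U)).
Decompose p/2: p(P, g(zero)) =?= p(h(U), N),  wrap(p(d, N)) =?= wrap(U).
Decompose p/2: P =?= h(U),  g(zero) =?= N.
Bind P := h(U); no other remaining equation mentions P.
Bind N := g(zero); substituting into the remaining equation gives: wrap(p(d, g(zero))) =?= wrap(U).
Decompose wrap/1: p(d, g(zero)) =?= U.
Bind U := p(d, g(zero)). Substituting into the earlier binding gives P := h(p(d, g(zero))).
Applying the MGU to either side gives g(p(p(h(p(d, g(zero))), g(zero)), wrap(p(d, g(zero))))).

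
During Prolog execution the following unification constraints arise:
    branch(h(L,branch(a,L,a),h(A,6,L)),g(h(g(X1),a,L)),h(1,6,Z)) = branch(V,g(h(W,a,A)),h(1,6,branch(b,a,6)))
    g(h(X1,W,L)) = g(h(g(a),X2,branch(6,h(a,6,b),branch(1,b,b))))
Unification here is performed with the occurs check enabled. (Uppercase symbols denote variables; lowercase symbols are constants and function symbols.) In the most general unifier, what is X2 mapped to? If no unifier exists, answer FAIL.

g(g(a))

Decompose branch/3: h(L,branch(a,L,a),h(A,6,L)) = V,  g(h(g(X1),a,L)) = g(h(W,a,A)),  h(1,6,Z) = h(1,6,branch(b,a,6)).
Bind V := h(L,branch(a,L,a),h(A,6,L)); no other remaining equation mentions V.
Decompose g/1: h(g(X1),a,L) = h(W,a,A).
Decompose h/3: g(X1) = W,  a = a,  L = A.
Bind W := g(X1); substituting into the one remaining equation that mentions W gives: g(h(X1,g(X1),L)) = g(h(g(a),X2,branch(6,h(a,6,b),branch(1,b,b)))).
Delete trivial equation a = a.
Bind L := A; substituting into the one remaining equation that mentions L gives: g(h(X1,g(X1),A)) = g(h(g(a),X2,branch(6,h(a,6,b),branch(1,b,b)))). Substituting into the earlier binding gives V := h(A,branch(a,A,a),h(A,6,A)).
Decompose h/3: 1 = 1,  6 = 6,  Z = branch(b,a,6).
Delete trivial equation 1 = 1.
Delete trivial equation 6 = 6.
Bind Z := branch(b,a,6); no other remaining equation mentions Z.
Decompose g/1: h(X1,g(X1),A) = h(g(a),X2,branch(6,h(a,6,b),branch(1,b,b))).
Decompose h/3: X1 = g(a),  g(X1) = X2,  A = branch(6,h(a,6,b),branch(1,b,b)).
Bind X1 := g(a); substituting into the one remaining equation that mentions X1 gives: g(g(a)) = X2. Substituting into the earlier binding gives W := g(g(a)).
Bind X2 := g(g(a)); no other remaining equation mentions X2.
Bind A := branch(6,h(a,6,b),branch(1,b,b)). Substituting into the earlier bindings gives V := h(branch(6,h(a,6,b),branch(1,b,b)),branch(a,branch(6,h(a,6,b),branch(1,b,b)),a),h(branch(6,h(a,6,b),branch(1,b,b)),6,branch(6,h(a,6,b),branch(1,b,b)))), L := branch(6,h(a,6,b),branch(1,b,b)).
MGU = { V -> h(branch(6,h(a,6,b),branch(1,b,b)),branch(a,branch(6,h(a,6,b),branch(1,b,b)),a),h(branch(6,h(a,6,b),branch(1,b,b)),6,branch(6,h(a,6,b),branch(1,b,b)))), W -> g(g(a)), L -> branch(6,h(a,6,b),branch(1,b,b)), Z -> branch(b,a,6), X1 -> g(a), X2 -> g(g(a)), A -> branch(6,h(a,6,b),branch(1,b,b)) }, so X2 -> g(g(a)).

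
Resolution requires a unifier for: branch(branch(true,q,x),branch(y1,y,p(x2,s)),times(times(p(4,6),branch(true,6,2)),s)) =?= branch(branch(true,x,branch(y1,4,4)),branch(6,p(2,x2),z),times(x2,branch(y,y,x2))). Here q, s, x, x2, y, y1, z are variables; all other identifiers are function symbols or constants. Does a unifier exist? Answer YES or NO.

Decompose branch/3: branch(true,q,x) =?= branch(true,x,branch(y1,4,4)),  branch(y1,y,p(x2,s)) =?= branch(6,p(2,x2),z),  times(times(p(4,6),branch(true,6,2)),s) =?= times(x2,branch(y,y,x2)).
Decompose branch/3: true =?= true,  q =?= x,  x =?= branch(y1,4,4).
Delete trivial equation true =?= true.
Bind q := x; no other remaining equation mentions q.
Bind x := branch(y1,4,4); no other remaining equation mentions x. Substituting into the earlier binding gives q := branch(y1,4,4).
Decompose branch/3: y1 =?= 6,  y =?= p(2,x2),  p(x2,s) =?= z.
Bind y1 := 6; no other remaining equation mentions y1. Substituting into the earlier bindings gives q := branch(6,4,4), x := branch(6,4,4).
Bind y := p(2,x2); substituting into the one remaining equation that mentions y gives: times(times(p(4,6),branch(true,6,2)),s) =?= times(x2,branch(p(2,x2),p(2,x2),x2)).
Bind z := p(x2,s); no other remaining equation mentions z.
Decompose times/2: times(p(4,6),branch(true,6,2)) =?= x2,  s =?= branch(p(2,x2),p(2,x2),x2).
Bind x2 := times(p(4,6),branch(true,6,2)); substituting into the remaining equation gives: s =?= branch(p(2,times(p(4,6),branch(true,6,2))),p(2,times(p(4,6),branch(true,6,2))),times(p(4,6),branch(true,6,2))). Substituting into the earlier bindings gives y := p(2,times(p(4,6),branch(true,6,2))), z := p(times(p(4,6),branch(true,6,2)),s).
Bind s := branch(p(2,times(p(4,6),branch(true,6,2))),p(2,times(p(4,6),branch(true,6,2))),times(p(4,6),branch(true,6,2))). Substituting into the earlier binding gives z := p(times(p(4,6),branch(true,6,2)),branch(p(2,times(p(4,6),branch(true,6,2))),p(2,times(p(4,6),branch(true,6,2))),times(p(4,6),branch(true,6,2)))).
No equations remain and no clash or occurs-check failure arose, so a unifier exists.

YES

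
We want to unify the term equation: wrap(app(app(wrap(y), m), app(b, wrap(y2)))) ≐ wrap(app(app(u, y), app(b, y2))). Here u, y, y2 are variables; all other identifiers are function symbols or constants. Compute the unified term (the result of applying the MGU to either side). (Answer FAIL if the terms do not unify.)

Decompose wrap/1: app(app(wrap(y), m), app(b, wrap(y2))) ≐ app(app(u, y), app(b, y2)).
Decompose app/2: app(wrap(y), m) ≐ app(u, y),  app(b, wrap(y2)) ≐ app(b, y2).
Decompose app/2: wrap(y) ≐ u,  m ≐ y.
Bind u := wrap(y); no other remaining equation mentions u.
Bind y := m; no other remaining equation mentions y. Substituting into the earlier binding gives u := wrap(m).
Decompose app/2: b ≐ b,  wrap(y2) ≐ y2.
Delete trivial equation b ≐ b.
Occurs check fails: y2 occurs in wrap(y2); the equation y2 ≐ wrap(y2) has no finite solution.

FAIL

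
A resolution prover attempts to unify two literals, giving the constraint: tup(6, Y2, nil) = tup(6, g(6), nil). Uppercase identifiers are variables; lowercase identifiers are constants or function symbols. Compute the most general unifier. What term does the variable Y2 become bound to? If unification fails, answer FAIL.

Decompose tup/3: 6 = 6,  Y2 = g(6),  nil = nil.
Delete trivial equation 6 = 6.
Bind Y2 := g(6); no other remaining equation mentions Y2.
Delete trivial equation nil = nil.
MGU = { Y2 -> g(6) }, so Y2 -> g(6).

g(6)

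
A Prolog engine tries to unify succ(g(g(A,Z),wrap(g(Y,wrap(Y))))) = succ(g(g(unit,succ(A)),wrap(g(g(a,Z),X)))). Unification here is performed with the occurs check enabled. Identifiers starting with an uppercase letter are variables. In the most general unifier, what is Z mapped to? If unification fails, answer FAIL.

succ(unit)

Decompose succ/1: g(g(A,Z),wrap(g(Y,wrap(Y)))) = g(g(unit,succ(A)),wrap(g(g(a,Z),X))).
Decompose g/2: g(A,Z) = g(unit,succ(A)),  wrap(g(Y,wrap(Y))) = wrap(g(g(a,Z),X)).
Decompose g/2: A = unit,  Z = succ(A).
Bind A := unit; substituting into the one remaining equation that mentions A gives: Z = succ(unit).
Bind Z := succ(unit); substituting into the remaining equation gives: wrap(g(Y,wrap(Y))) = wrap(g(g(a,succ(unit)),X)).
Decompose wrap/1: g(Y,wrap(Y)) = g(g(a,succ(unit)),X).
Decompose g/2: Y = g(a,succ(unit)),  wrap(Y) = X.
Bind Y := g(a,succ(unit)); substituting into the remaining equation gives: wrap(g(a,succ(unit))) = X.
Bind X := wrap(g(a,succ(unit))).
MGU = { A -> unit, Z -> succ(unit), Y -> g(a,succ(unit)), X -> wrap(g(a,succ(unit))) }, so Z -> succ(unit).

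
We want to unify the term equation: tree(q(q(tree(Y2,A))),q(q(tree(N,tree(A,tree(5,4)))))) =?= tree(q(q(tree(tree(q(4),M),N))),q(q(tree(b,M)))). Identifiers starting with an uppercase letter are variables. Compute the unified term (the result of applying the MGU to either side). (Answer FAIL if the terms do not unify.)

tree(q(q(tree(tree(q(4),tree(b,tree(5,4))),b))),q(q(tree(b,tree(b,tree(5,4))))))

Decompose tree/2: q(q(tree(Y2,A))) =?= q(q(tree(tree(q(4),M),N))),  q(q(tree(N,tree(A,tree(5,4))))) =?= q(q(tree(b,M))).
Decompose q/1: q(tree(Y2,A)) =?= q(tree(tree(q(4),M),N)).
Decompose q/1: tree(Y2,A) =?= tree(tree(q(4),M),N).
Decompose tree/2: Y2 =?= tree(q(4),M),  A =?= N.
Bind Y2 := tree(q(4),M); no other remaining equation mentions Y2.
Bind A := N; substituting into the remaining equation gives: q(q(tree(N,tree(N,tree(5,4))))) =?= q(q(tree(b,M))).
Decompose q/1: q(tree(N,tree(N,tree(5,4)))) =?= q(tree(b,M)).
Decompose q/1: tree(N,tree(N,tree(5,4))) =?= tree(b,M).
Decompose tree/2: N =?= b,  tree(N,tree(5,4)) =?= M.
Bind N := b; substituting into the remaining equation gives: tree(b,tree(5,4)) =?= M. Substituting into the earlier binding gives A := b.
Bind M := tree(b,tree(5,4)). Substituting into the earlier binding gives Y2 := tree(q(4),tree(b,tree(5,4))).
Applying the MGU to either side gives tree(q(q(tree(tree(q(4),tree(b,tree(5,4))),b))),q(q(tree(b,tree(b,tree(5,4)))))).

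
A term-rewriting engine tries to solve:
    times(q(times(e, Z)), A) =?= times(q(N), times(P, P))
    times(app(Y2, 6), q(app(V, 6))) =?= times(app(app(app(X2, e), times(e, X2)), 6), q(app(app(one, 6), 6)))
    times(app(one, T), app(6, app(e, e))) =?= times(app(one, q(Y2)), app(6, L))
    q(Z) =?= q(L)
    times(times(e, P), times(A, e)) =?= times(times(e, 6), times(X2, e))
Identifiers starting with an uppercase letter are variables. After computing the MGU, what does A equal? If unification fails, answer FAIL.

Decompose times/2: q(times(e, Z)) =?= q(N),  A =?= times(P, P).
Decompose q/1: times(e, Z) =?= N.
Bind N := times(e, Z); no other remaining equation mentions N.
Bind A := times(P, P); substituting into the one remaining equation that mentions A gives: times(times(e, P), times(times(P, P), e)) =?= times(times(e, 6), times(X2, e)).
Decompose times/2: app(Y2, 6) =?= app(app(app(X2, e), times(e, X2)), 6),  q(app(V, 6)) =?= q(app(app(one, 6), 6)).
Decompose app/2: Y2 =?= app(app(X2, e), times(e, X2)),  6 =?= 6.
Bind Y2 := app(app(X2, e), times(e, X2)); substituting into the one remaining equation that mentions Y2 gives: times(app(one, T), app(6, app(e, e))) =?= times(app(one, q(app(app(X2, e), times(e, X2)))), app(6, L)).
Delete trivial equation 6 =?= 6.
Decompose q/1: app(V, 6) =?= app(app(one, 6), 6).
Decompose app/2: V =?= app(one, 6),  6 =?= 6.
Bind V := app(one, 6); no other remaining equation mentions V.
Delete trivial equation 6 =?= 6.
Decompose times/2: app(one, T) =?= app(one, q(app(app(X2, e), times(e, X2)))),  app(6, app(e, e)) =?= app(6, L).
Decompose app/2: one =?= one,  T =?= q(app(app(X2, e), times(e, X2))).
Delete trivial equation one =?= one.
Bind T := q(app(app(X2, e), times(e, X2))); no other remaining equation mentions T.
Decompose app/2: 6 =?= 6,  app(e, e) =?= L.
Delete trivial equation 6 =?= 6.
Bind L := app(e, e); substituting into the one remaining equation that mentions L gives: q(Z) =?= q(app(e, e)).
Decompose q/1: Z =?= app(e, e).
Bind Z := app(e, e); no other remaining equation mentions Z. Substituting into the earlier binding gives N := times(e, app(e, e)).
Decompose times/2: times(e, P) =?= times(e, 6),  times(times(P, P), e) =?= times(X2, e).
Decompose times/2: e =?= e,  P =?= 6.
Delete trivial equation e =?= e.
Bind P := 6; substituting into the remaining equation gives: times(times(6, 6), e) =?= times(X2, e). Substituting into the earlier binding gives A := times(6, 6).
Decompose times/2: times(6, 6) =?= X2,  e =?= e.
Bind X2 := times(6, 6); no other remaining equation mentions X2. Substituting into the earlier bindings gives Y2 := app(app(times(6, 6), e), times(e, times(6, 6))), T := q(app(app(times(6, 6), e), times(e, times(6, 6)))).
Delete trivial equation e =?= e.
MGU = { N := times(e, app(e, e)), A := times(6, 6), Y2 := app(app(times(6, 6), e), times(e, times(6, 6))), V := app(one, 6), T := q(app(app(times(6, 6), e), times(e, times(6, 6)))), L := app(e, e), Z := app(e, e), P := 6, X2 := times(6, 6) }, so A := times(6, 6).

times(6, 6)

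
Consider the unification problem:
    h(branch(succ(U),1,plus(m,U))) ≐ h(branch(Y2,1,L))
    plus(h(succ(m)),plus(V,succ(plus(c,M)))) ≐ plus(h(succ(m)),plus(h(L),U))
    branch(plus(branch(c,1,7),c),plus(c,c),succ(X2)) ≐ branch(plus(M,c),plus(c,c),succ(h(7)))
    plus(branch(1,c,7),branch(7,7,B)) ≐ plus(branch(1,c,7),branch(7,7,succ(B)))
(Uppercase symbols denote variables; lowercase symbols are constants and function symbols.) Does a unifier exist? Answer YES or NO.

Decompose h/1: branch(succ(U),1,plus(m,U)) ≐ branch(Y2,1,L).
Decompose branch/3: succ(U) ≐ Y2,  1 ≐ 1,  plus(m,U) ≐ L.
Bind Y2 := succ(U); no other remaining equation mentions Y2.
Delete trivial equation 1 ≐ 1.
Bind L := plus(m,U); substituting into the one remaining equation that mentions L gives: plus(h(succ(m)),plus(V,succ(plus(c,M)))) ≐ plus(h(succ(m)),plus(h(plus(m,U)),U)).
Decompose plus/2: h(succ(m)) ≐ h(succ(m)),  plus(V,succ(plus(c,M))) ≐ plus(h(plus(m,U)),U).
Delete trivial equation h(succ(m)) ≐ h(succ(m)).
Decompose plus/2: V ≐ h(plus(m,U)),  succ(plus(c,M)) ≐ U.
Bind V := h(plus(m,U)); no other remaining equation mentions V.
Bind U := succ(plus(c,M)); no other remaining equation mentions U. Substituting into the earlier bindings gives Y2 := succ(succ(plus(c,M))), L := plus(m,succ(plus(c,M))), V := h(plus(m,succ(plus(c,M)))).
Decompose branch/3: plus(branch(c,1,7),c) ≐ plus(M,c),  plus(c,c) ≐ plus(c,c),  succ(X2) ≐ succ(h(7)).
Decompose plus/2: branch(c,1,7) ≐ M,  c ≐ c.
Bind M := branch(c,1,7); no other remaining equation mentions M. Substituting into the earlier bindings gives Y2 := succ(succ(plus(c,branch(c,1,7)))), L := plus(m,succ(plus(c,branch(c,1,7)))), V := h(plus(m,succ(plus(c,branch(c,1,7))))), U := succ(plus(c,branch(c,1,7))).
Delete trivial equation c ≐ c.
Delete trivial equation plus(c,c) ≐ plus(c,c).
Decompose succ/1: X2 ≐ h(7).
Bind X2 := h(7); no other remaining equation mentions X2.
Decompose plus/2: branch(1,c,7) ≐ branch(1,c,7),  branch(7,7,B) ≐ branch(7,7,succ(B)).
Delete trivial equation branch(1,c,7) ≐ branch(1,c,7).
Decompose branch/3: 7 ≐ 7,  7 ≐ 7,  B ≐ succ(B).
Delete trivial equation 7 ≐ 7.
Delete trivial equation 7 ≐ 7.
Occurs check fails: B occurs in succ(B); the equation B ≐ succ(B) has no finite solution.

NO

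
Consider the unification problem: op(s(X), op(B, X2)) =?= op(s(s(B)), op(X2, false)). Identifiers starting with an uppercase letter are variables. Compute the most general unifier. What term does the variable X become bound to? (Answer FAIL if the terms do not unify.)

s(false)

Decompose op/2: s(X) =?= s(s(B)),  op(B, X2) =?= op(X2, false).
Decompose s/1: X =?= s(B).
Bind X := s(B); no other remaining equation mentions X.
Decompose op/2: B =?= X2,  X2 =?= false.
Bind B := X2; no other remaining equation mentions B. Substituting into the earlier binding gives X := s(X2).
Bind X2 := false. Substituting into the earlier bindings gives X := s(false), B := false.
MGU = { X -> s(false), B -> false, X2 -> false }, so X -> s(false).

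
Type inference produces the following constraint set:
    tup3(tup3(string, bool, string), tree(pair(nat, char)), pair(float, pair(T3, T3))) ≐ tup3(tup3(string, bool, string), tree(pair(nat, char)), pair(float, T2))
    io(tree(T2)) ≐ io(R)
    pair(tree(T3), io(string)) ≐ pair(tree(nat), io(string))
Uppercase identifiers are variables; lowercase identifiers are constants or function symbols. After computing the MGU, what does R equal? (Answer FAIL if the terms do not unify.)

Decompose tup3/3: tup3(string, bool, string) ≐ tup3(string, bool, string),  tree(pair(nat, char)) ≐ tree(pair(nat, char)),  pair(float, pair(T3, T3)) ≐ pair(float, T2).
Delete trivial equation tup3(string, bool, string) ≐ tup3(string, bool, string).
Delete trivial equation tree(pair(nat, char)) ≐ tree(pair(nat, char)).
Decompose pair/2: float ≐ float,  pair(T3, T3) ≐ T2.
Delete trivial equation float ≐ float.
Bind T2 := pair(T3, T3); substituting into the one remaining equation that mentions T2 gives: io(tree(pair(T3, T3))) ≐ io(R).
Decompose io/1: tree(pair(T3, T3)) ≐ R.
Bind R := tree(pair(T3, T3)); no other remaining equation mentions R.
Decompose pair/2: tree(T3) ≐ tree(nat),  io(string) ≐ io(string).
Decompose tree/1: T3 ≐ nat.
Bind T3 := nat; no other remaining equation mentions T3. Substituting into the earlier bindings gives T2 := pair(nat, nat), R := tree(pair(nat, nat)).
Delete trivial equation io(string) ≐ io(string).
MGU = { T2 -> pair(nat, nat), R -> tree(pair(nat, nat)), T3 -> nat }, so R -> tree(pair(nat, nat)).

tree(pair(nat, nat))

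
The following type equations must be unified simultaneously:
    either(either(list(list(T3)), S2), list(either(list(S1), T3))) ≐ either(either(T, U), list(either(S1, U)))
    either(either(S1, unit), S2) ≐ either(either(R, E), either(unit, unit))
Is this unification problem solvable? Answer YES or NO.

Decompose either/2: either(list(list(T3)), S2) ≐ either(T, U),  list(either(list(S1), T3)) ≐ list(either(S1, U)).
Decompose either/2: list(list(T3)) ≐ T,  S2 ≐ U.
Bind T := list(list(T3)); no other remaining equation mentions T.
Bind S2 := U; substituting into the one remaining equation that mentions S2 gives: either(either(S1, unit), U) ≐ either(either(R, E), either(unit, unit)).
Decompose list/1: either(list(S1), T3) ≐ either(S1, U).
Decompose either/2: list(S1) ≐ S1,  T3 ≐ U.
Occurs check fails: S1 occurs in list(S1); the equation S1 ≐ list(S1) has no finite solution.

NO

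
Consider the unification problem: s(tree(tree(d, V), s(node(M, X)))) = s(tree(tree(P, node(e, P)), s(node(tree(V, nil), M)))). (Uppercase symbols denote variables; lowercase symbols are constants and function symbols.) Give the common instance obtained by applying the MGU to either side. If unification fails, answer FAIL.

s(tree(tree(d, node(e, d)), s(node(tree(node(e, d), nil), tree(node(e, d), nil)))))

Decompose s/1: tree(tree(d, V), s(node(M, X))) = tree(tree(P, node(e, P)), s(node(tree(V, nil), M))).
Decompose tree/2: tree(d, V) = tree(P, node(e, P)),  s(node(M, X)) = s(node(tree(V, nil), M)).
Decompose tree/2: d = P,  V = node(e, P).
Bind P := d; substituting into the one remaining equation that mentions P gives: V = node(e, d).
Bind V := node(e, d); substituting into the remaining equation gives: s(node(M, X)) = s(node(tree(node(e, d), nil), M)).
Decompose s/1: node(M, X) = node(tree(node(e, d), nil), M).
Decompose node/2: M = tree(node(e, d), nil),  X = M.
Bind M := tree(node(e, d), nil); substituting into the remaining equation gives: X = tree(node(e, d), nil).
Bind X := tree(node(e, d), nil).
Applying the MGU to either side gives s(tree(tree(d, node(e, d)), s(node(tree(node(e, d), nil), tree(node(e, d), nil))))).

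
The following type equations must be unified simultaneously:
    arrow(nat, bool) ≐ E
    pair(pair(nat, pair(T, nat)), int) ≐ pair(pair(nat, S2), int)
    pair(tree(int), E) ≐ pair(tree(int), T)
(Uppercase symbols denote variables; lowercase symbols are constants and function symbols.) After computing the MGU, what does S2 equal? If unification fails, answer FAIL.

pair(arrow(nat, bool), nat)

Bind E := arrow(nat, bool); substituting into the one remaining equation that mentions E gives: pair(tree(int), arrow(nat, bool)) ≐ pair(tree(int), T).
Decompose pair/2: pair(nat, pair(T, nat)) ≐ pair(nat, S2),  int ≐ int.
Decompose pair/2: nat ≐ nat,  pair(T, nat) ≐ S2.
Delete trivial equation nat ≐ nat.
Bind S2 := pair(T, nat); no other remaining equation mentions S2.
Delete trivial equation int ≐ int.
Decompose pair/2: tree(int) ≐ tree(int),  arrow(nat, bool) ≐ T.
Delete trivial equation tree(int) ≐ tree(int).
Bind T := arrow(nat, bool). Substituting into the earlier binding gives S2 := pair(arrow(nat, bool), nat).
MGU = { E := arrow(nat, bool), S2 := pair(arrow(nat, bool), nat), T := arrow(nat, bool) }, so S2 := pair(arrow(nat, bool), nat).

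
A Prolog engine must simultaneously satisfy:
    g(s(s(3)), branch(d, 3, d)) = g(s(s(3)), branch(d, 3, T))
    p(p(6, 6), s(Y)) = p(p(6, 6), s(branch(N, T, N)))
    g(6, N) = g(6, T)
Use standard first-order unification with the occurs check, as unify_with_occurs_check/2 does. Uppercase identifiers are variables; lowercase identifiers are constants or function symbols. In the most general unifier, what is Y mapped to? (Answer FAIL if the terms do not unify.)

Decompose g/2: s(s(3)) = s(s(3)),  branch(d, 3, d) = branch(d, 3, T).
Delete trivial equation s(s(3)) = s(s(3)).
Decompose branch/3: d = d,  3 = 3,  d = T.
Delete trivial equation d = d.
Delete trivial equation 3 = 3.
Bind T := d; substituting into the remaining equations gives: p(p(6, 6), s(Y)) = p(p(6, 6), s(branch(N, d, N))),  g(6, N) = g(6, d).
Decompose p/2: p(6, 6) = p(6, 6),  s(Y) = s(branch(N, d, N)).
Delete trivial equation p(6, 6) = p(6, 6).
Decompose s/1: Y = branch(N, d, N).
Bind Y := branch(N, d, N); no other remaining equation mentions Y.
Decompose g/2: 6 = 6,  N = d.
Delete trivial equation 6 = 6.
Bind N := d. Substituting into the earlier binding gives Y := branch(d, d, d).
MGU = { T = d, Y = branch(d, d, d), N = d }, so Y = branch(d, d, d).

branch(d, d, d)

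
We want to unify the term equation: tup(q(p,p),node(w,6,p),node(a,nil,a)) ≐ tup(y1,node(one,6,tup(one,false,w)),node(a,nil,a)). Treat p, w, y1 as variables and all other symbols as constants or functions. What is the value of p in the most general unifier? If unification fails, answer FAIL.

Decompose tup/3: q(p,p) ≐ y1,  node(w,6,p) ≐ node(one,6,tup(one,false,w)),  node(a,nil,a) ≐ node(a,nil,a).
Bind y1 := q(p,p); no other remaining equation mentions y1.
Decompose node/3: w ≐ one,  6 ≐ 6,  p ≐ tup(one,false,w).
Bind w := one; substituting into the one remaining equation that mentions w gives: p ≐ tup(one,false,one).
Delete trivial equation 6 ≐ 6.
Bind p := tup(one,false,one); no other remaining equation mentions p. Substituting into the earlier binding gives y1 := q(tup(one,false,one),tup(one,false,one)).
Delete trivial equation node(a,nil,a) ≐ node(a,nil,a).
MGU = { y1 -> q(tup(one,false,one),tup(one,false,one)), w -> one, p -> tup(one,false,one) }, so p -> tup(one,false,one).

tup(one,false,one)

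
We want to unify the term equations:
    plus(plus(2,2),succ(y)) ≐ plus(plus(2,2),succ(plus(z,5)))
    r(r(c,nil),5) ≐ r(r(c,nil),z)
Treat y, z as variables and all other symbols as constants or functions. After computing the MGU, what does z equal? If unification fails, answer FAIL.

5

Decompose plus/2: plus(2,2) ≐ plus(2,2),  succ(y) ≐ succ(plus(z,5)).
Delete trivial equation plus(2,2) ≐ plus(2,2).
Decompose succ/1: y ≐ plus(z,5).
Bind y := plus(z,5); no other remaining equation mentions y.
Decompose r/2: r(c,nil) ≐ r(c,nil),  5 ≐ z.
Delete trivial equation r(c,nil) ≐ r(c,nil).
Bind z := 5. Substituting into the earlier binding gives y := plus(5,5).
MGU = { y -> plus(5,5), z -> 5 }, so z -> 5.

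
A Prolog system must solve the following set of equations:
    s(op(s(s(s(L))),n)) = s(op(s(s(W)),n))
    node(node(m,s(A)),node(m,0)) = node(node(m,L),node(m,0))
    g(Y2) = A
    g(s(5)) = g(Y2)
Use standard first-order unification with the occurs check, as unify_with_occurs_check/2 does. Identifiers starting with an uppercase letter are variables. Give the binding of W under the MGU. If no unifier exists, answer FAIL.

Decompose s/1: op(s(s(s(L))),n) = op(s(s(W)),n).
Decompose op/2: s(s(s(L))) = s(s(W)),  n = n.
Decompose s/1: s(s(L)) = s(W).
Decompose s/1: s(L) = W.
Bind W := s(L); no other remaining equation mentions W.
Delete trivial equation n = n.
Decompose node/2: node(m,s(A)) = node(m,L),  node(m,0) = node(m,0).
Decompose node/2: m = m,  s(A) = L.
Delete trivial equation m = m.
Bind L := s(A); no other remaining equation mentions L. Substituting into the earlier binding gives W := s(s(A)).
Delete trivial equation node(m,0) = node(m,0).
Bind A := g(Y2); no other remaining equation mentions A. Substituting into the earlier bindings gives W := s(s(g(Y2))), L := s(g(Y2)).
Decompose g/1: s(5) = Y2.
Bind Y2 := s(5). Substituting into the earlier bindings gives W := s(s(g(s(5)))), L := s(g(s(5))), A := g(s(5)).
MGU = { W ↦ s(s(g(s(5)))), L ↦ s(g(s(5))), A ↦ g(s(5)), Y2 ↦ s(5) }, so W ↦ s(s(g(s(5)))).

s(s(g(s(5))))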